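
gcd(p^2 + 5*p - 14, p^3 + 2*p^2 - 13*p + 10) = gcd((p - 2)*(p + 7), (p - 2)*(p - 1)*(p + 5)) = p - 2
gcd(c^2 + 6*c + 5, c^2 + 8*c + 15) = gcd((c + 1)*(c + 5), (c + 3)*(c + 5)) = c + 5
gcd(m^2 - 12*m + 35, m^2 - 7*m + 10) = m - 5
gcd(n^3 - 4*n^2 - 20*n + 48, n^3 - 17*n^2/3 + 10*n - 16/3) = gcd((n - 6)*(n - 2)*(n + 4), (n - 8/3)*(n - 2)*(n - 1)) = n - 2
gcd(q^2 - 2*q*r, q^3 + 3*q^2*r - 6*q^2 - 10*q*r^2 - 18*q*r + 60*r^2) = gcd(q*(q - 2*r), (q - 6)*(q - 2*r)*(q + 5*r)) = q - 2*r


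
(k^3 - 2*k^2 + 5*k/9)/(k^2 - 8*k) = (k^2 - 2*k + 5/9)/(k - 8)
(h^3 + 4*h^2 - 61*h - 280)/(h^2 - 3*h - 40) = h + 7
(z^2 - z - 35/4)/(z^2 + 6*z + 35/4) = (2*z - 7)/(2*z + 7)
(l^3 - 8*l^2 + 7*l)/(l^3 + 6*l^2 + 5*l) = (l^2 - 8*l + 7)/(l^2 + 6*l + 5)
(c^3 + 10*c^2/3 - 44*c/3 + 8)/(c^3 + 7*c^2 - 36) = (c - 2/3)/(c + 3)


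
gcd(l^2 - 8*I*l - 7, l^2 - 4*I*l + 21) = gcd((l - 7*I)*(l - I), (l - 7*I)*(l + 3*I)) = l - 7*I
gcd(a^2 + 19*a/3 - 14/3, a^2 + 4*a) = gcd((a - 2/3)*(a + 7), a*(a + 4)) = 1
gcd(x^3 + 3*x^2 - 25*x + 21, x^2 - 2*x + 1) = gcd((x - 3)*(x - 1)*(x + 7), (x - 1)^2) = x - 1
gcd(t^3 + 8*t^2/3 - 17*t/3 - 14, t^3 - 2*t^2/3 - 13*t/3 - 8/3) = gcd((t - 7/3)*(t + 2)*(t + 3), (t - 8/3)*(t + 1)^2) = 1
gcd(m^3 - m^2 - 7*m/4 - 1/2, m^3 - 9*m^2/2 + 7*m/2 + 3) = m^2 - 3*m/2 - 1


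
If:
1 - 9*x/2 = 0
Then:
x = 2/9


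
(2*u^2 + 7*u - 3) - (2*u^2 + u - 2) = 6*u - 1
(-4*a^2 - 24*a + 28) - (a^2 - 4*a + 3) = -5*a^2 - 20*a + 25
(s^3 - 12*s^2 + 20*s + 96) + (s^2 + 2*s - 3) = s^3 - 11*s^2 + 22*s + 93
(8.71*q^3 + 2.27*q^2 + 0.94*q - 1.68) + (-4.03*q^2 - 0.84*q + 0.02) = 8.71*q^3 - 1.76*q^2 + 0.1*q - 1.66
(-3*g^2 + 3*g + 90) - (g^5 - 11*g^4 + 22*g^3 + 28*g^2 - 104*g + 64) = -g^5 + 11*g^4 - 22*g^3 - 31*g^2 + 107*g + 26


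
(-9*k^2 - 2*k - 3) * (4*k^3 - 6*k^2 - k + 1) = -36*k^5 + 46*k^4 + 9*k^3 + 11*k^2 + k - 3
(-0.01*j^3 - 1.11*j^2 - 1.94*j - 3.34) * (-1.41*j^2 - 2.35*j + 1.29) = 0.0141*j^5 + 1.5886*j^4 + 5.331*j^3 + 7.8365*j^2 + 5.3464*j - 4.3086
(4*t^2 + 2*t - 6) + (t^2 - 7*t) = 5*t^2 - 5*t - 6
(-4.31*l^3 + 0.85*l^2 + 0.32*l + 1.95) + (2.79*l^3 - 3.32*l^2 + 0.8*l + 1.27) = -1.52*l^3 - 2.47*l^2 + 1.12*l + 3.22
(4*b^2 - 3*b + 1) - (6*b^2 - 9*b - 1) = -2*b^2 + 6*b + 2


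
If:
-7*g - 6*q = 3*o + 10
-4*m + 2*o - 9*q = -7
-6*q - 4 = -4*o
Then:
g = -3*q/2 - 13/7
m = 9/4 - 3*q/2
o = 3*q/2 + 1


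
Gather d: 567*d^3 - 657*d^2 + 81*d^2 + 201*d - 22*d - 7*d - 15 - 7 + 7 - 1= 567*d^3 - 576*d^2 + 172*d - 16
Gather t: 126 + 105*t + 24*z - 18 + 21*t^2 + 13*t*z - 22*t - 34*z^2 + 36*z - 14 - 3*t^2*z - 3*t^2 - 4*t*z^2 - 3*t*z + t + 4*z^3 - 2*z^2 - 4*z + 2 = t^2*(18 - 3*z) + t*(-4*z^2 + 10*z + 84) + 4*z^3 - 36*z^2 + 56*z + 96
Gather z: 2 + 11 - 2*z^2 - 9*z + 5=-2*z^2 - 9*z + 18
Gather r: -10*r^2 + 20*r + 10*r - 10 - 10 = -10*r^2 + 30*r - 20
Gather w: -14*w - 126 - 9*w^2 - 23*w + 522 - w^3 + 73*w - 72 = -w^3 - 9*w^2 + 36*w + 324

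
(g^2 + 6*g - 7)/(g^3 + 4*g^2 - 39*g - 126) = (g - 1)/(g^2 - 3*g - 18)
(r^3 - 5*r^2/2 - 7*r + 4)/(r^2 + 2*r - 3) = (r^3 - 5*r^2/2 - 7*r + 4)/(r^2 + 2*r - 3)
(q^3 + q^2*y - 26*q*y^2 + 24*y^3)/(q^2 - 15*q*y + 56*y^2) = (q^3 + q^2*y - 26*q*y^2 + 24*y^3)/(q^2 - 15*q*y + 56*y^2)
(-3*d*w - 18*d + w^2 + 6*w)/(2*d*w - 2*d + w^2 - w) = (-3*d*w - 18*d + w^2 + 6*w)/(2*d*w - 2*d + w^2 - w)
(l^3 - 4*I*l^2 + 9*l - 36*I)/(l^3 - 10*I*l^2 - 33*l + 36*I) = (l + 3*I)/(l - 3*I)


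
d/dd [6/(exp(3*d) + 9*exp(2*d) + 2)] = 18*(-exp(d) - 6)*exp(2*d)/(exp(3*d) + 9*exp(2*d) + 2)^2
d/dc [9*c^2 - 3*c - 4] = 18*c - 3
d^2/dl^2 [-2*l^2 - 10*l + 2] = -4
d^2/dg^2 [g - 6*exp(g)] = -6*exp(g)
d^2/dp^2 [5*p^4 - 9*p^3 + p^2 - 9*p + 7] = 60*p^2 - 54*p + 2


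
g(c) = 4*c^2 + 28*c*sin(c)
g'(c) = 28*c*cos(c) + 8*c + 28*sin(c)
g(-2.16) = 68.94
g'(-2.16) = -6.95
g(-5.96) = 89.09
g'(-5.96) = -197.03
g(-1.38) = 45.56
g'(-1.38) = -45.86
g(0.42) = 5.50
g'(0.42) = 25.52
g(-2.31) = 69.14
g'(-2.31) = 4.40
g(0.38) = 4.52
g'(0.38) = 23.31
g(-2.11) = 68.51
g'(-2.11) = -10.57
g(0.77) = 17.38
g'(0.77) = 41.13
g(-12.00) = 395.71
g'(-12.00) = -364.51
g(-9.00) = 427.85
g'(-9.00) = 146.07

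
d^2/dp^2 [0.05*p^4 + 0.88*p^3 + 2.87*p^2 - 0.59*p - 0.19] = 0.6*p^2 + 5.28*p + 5.74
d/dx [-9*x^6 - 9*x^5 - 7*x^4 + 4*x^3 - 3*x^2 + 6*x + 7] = -54*x^5 - 45*x^4 - 28*x^3 + 12*x^2 - 6*x + 6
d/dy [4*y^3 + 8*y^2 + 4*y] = 12*y^2 + 16*y + 4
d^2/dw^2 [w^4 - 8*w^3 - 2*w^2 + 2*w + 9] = 12*w^2 - 48*w - 4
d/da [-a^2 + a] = 1 - 2*a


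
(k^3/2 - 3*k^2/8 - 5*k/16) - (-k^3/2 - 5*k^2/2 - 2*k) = k^3 + 17*k^2/8 + 27*k/16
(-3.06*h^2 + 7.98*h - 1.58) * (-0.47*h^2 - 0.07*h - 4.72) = 1.4382*h^4 - 3.5364*h^3 + 14.6272*h^2 - 37.555*h + 7.4576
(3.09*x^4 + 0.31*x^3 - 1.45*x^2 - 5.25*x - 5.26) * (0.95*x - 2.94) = 2.9355*x^5 - 8.7901*x^4 - 2.2889*x^3 - 0.7245*x^2 + 10.438*x + 15.4644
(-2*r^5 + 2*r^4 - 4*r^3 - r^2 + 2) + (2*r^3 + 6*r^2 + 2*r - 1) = -2*r^5 + 2*r^4 - 2*r^3 + 5*r^2 + 2*r + 1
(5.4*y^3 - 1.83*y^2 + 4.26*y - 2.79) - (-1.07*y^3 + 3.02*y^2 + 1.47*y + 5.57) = 6.47*y^3 - 4.85*y^2 + 2.79*y - 8.36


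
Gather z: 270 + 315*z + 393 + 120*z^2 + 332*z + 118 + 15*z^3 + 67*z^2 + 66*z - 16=15*z^3 + 187*z^2 + 713*z + 765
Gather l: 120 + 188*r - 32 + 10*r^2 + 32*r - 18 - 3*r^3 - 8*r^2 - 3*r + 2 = -3*r^3 + 2*r^2 + 217*r + 72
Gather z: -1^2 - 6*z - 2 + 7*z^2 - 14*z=7*z^2 - 20*z - 3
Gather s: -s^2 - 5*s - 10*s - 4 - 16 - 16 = -s^2 - 15*s - 36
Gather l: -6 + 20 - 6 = 8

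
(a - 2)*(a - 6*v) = a^2 - 6*a*v - 2*a + 12*v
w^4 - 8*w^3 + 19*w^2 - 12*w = w*(w - 4)*(w - 3)*(w - 1)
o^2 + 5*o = o*(o + 5)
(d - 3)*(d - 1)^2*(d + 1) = d^4 - 4*d^3 + 2*d^2 + 4*d - 3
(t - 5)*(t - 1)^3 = t^4 - 8*t^3 + 18*t^2 - 16*t + 5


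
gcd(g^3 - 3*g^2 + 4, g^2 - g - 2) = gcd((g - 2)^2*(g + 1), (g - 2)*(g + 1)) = g^2 - g - 2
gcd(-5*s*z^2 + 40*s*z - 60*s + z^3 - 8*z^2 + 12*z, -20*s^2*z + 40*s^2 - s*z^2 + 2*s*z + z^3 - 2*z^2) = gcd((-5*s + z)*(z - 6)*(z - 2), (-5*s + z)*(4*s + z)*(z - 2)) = -5*s*z + 10*s + z^2 - 2*z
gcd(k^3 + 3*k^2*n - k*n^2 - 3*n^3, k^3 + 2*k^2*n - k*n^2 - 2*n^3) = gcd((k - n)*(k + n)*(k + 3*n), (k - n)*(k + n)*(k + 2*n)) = k^2 - n^2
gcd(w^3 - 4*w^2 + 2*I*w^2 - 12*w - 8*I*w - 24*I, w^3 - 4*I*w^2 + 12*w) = w + 2*I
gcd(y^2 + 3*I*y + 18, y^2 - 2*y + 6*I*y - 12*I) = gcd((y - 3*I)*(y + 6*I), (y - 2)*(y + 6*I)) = y + 6*I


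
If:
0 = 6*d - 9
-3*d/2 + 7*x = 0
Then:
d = 3/2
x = 9/28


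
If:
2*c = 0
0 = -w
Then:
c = 0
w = 0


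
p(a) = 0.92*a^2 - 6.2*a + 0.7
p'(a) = 1.84*a - 6.2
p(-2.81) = 25.39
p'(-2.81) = -11.37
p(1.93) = -7.84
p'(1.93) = -2.65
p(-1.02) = 7.98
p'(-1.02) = -8.08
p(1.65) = -7.03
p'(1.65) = -3.16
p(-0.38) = 3.19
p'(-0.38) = -6.90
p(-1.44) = 11.54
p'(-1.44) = -8.85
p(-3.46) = 33.17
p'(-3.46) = -12.57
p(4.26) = -9.02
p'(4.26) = 1.64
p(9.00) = 19.42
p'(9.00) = 10.36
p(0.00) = 0.70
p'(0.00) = -6.20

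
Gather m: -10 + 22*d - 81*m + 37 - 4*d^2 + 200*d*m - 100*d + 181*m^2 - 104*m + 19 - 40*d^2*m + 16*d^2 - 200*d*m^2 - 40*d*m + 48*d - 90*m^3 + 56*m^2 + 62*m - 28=12*d^2 - 30*d - 90*m^3 + m^2*(237 - 200*d) + m*(-40*d^2 + 160*d - 123) + 18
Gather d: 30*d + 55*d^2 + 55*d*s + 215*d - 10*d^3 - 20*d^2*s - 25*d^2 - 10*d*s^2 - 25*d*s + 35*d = -10*d^3 + d^2*(30 - 20*s) + d*(-10*s^2 + 30*s + 280)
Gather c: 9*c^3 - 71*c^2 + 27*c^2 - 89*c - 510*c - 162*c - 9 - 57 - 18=9*c^3 - 44*c^2 - 761*c - 84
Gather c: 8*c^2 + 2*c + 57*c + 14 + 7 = 8*c^2 + 59*c + 21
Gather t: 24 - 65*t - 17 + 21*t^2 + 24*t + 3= 21*t^2 - 41*t + 10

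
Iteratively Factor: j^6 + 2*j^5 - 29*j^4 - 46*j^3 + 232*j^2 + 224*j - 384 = (j + 4)*(j^5 - 2*j^4 - 21*j^3 + 38*j^2 + 80*j - 96) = (j + 2)*(j + 4)*(j^4 - 4*j^3 - 13*j^2 + 64*j - 48) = (j - 1)*(j + 2)*(j + 4)*(j^3 - 3*j^2 - 16*j + 48) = (j - 3)*(j - 1)*(j + 2)*(j + 4)*(j^2 - 16) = (j - 4)*(j - 3)*(j - 1)*(j + 2)*(j + 4)*(j + 4)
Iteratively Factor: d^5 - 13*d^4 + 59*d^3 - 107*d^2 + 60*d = (d - 1)*(d^4 - 12*d^3 + 47*d^2 - 60*d) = (d - 5)*(d - 1)*(d^3 - 7*d^2 + 12*d) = (d - 5)*(d - 3)*(d - 1)*(d^2 - 4*d) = d*(d - 5)*(d - 3)*(d - 1)*(d - 4)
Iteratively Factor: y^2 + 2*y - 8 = (y - 2)*(y + 4)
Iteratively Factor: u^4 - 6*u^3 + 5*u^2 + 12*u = (u - 4)*(u^3 - 2*u^2 - 3*u) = (u - 4)*(u + 1)*(u^2 - 3*u) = (u - 4)*(u - 3)*(u + 1)*(u)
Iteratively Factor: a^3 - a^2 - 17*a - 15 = (a - 5)*(a^2 + 4*a + 3) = (a - 5)*(a + 3)*(a + 1)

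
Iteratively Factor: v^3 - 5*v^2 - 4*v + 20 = (v - 5)*(v^2 - 4) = (v - 5)*(v + 2)*(v - 2)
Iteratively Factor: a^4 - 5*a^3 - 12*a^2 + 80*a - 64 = (a - 1)*(a^3 - 4*a^2 - 16*a + 64) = (a - 4)*(a - 1)*(a^2 - 16) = (a - 4)^2*(a - 1)*(a + 4)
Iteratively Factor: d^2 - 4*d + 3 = (d - 1)*(d - 3)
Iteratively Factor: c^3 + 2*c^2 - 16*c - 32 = (c + 2)*(c^2 - 16) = (c - 4)*(c + 2)*(c + 4)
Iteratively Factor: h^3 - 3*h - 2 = (h - 2)*(h^2 + 2*h + 1) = (h - 2)*(h + 1)*(h + 1)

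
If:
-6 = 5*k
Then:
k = -6/5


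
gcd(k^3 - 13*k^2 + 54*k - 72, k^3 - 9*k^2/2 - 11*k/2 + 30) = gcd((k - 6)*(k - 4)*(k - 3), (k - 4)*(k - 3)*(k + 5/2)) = k^2 - 7*k + 12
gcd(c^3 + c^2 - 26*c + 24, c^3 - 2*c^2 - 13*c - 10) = 1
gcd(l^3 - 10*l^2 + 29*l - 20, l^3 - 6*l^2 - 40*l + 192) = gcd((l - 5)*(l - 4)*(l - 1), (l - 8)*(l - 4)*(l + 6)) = l - 4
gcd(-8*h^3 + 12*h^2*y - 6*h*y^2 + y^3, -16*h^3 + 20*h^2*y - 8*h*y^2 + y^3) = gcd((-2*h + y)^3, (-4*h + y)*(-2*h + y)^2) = 4*h^2 - 4*h*y + y^2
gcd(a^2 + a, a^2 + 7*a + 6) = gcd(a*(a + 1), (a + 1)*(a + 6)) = a + 1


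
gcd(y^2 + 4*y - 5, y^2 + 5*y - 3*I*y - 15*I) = y + 5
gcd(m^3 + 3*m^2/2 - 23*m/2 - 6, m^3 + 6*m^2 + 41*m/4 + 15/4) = m + 1/2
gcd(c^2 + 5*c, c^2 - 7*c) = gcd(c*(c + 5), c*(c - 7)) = c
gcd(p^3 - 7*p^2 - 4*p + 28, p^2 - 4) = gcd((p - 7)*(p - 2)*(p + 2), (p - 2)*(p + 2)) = p^2 - 4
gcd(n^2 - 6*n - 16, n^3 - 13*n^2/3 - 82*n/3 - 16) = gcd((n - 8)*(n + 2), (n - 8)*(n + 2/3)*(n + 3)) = n - 8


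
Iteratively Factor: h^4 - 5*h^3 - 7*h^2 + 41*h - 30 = (h - 5)*(h^3 - 7*h + 6) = (h - 5)*(h - 2)*(h^2 + 2*h - 3) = (h - 5)*(h - 2)*(h + 3)*(h - 1)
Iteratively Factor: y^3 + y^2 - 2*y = (y + 2)*(y^2 - y) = y*(y + 2)*(y - 1)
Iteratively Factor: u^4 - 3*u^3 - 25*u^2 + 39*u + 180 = (u + 3)*(u^3 - 6*u^2 - 7*u + 60) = (u - 5)*(u + 3)*(u^2 - u - 12) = (u - 5)*(u - 4)*(u + 3)*(u + 3)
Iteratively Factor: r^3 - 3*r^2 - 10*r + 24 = (r + 3)*(r^2 - 6*r + 8) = (r - 2)*(r + 3)*(r - 4)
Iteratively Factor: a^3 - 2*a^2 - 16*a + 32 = (a - 2)*(a^2 - 16) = (a - 4)*(a - 2)*(a + 4)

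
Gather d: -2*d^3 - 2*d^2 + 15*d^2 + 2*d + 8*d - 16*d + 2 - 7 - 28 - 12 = -2*d^3 + 13*d^2 - 6*d - 45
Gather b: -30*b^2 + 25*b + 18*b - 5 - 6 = -30*b^2 + 43*b - 11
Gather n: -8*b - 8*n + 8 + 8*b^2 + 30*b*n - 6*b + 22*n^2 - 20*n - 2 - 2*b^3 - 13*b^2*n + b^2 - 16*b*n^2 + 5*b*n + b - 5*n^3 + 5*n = -2*b^3 + 9*b^2 - 13*b - 5*n^3 + n^2*(22 - 16*b) + n*(-13*b^2 + 35*b - 23) + 6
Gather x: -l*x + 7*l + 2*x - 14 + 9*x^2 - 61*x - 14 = 7*l + 9*x^2 + x*(-l - 59) - 28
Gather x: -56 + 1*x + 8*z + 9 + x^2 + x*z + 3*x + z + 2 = x^2 + x*(z + 4) + 9*z - 45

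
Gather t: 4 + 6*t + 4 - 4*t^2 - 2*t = -4*t^2 + 4*t + 8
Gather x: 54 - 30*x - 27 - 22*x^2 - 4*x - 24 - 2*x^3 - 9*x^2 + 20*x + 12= -2*x^3 - 31*x^2 - 14*x + 15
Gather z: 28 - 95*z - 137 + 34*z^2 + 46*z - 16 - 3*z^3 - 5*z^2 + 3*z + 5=-3*z^3 + 29*z^2 - 46*z - 120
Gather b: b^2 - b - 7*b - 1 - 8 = b^2 - 8*b - 9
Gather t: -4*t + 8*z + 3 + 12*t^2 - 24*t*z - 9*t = 12*t^2 + t*(-24*z - 13) + 8*z + 3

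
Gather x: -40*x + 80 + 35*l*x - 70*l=-70*l + x*(35*l - 40) + 80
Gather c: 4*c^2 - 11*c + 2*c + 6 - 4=4*c^2 - 9*c + 2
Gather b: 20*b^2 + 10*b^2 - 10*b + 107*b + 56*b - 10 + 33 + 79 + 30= 30*b^2 + 153*b + 132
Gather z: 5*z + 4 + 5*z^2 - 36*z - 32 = 5*z^2 - 31*z - 28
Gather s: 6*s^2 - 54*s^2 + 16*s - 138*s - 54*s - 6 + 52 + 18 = -48*s^2 - 176*s + 64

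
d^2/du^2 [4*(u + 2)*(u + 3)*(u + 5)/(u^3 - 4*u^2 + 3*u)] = 16*(7*u^6 + 42*u^5 - 141*u^4 - 214*u^3 + 855*u^2 - 540*u + 135)/(u^3*(u^6 - 12*u^5 + 57*u^4 - 136*u^3 + 171*u^2 - 108*u + 27))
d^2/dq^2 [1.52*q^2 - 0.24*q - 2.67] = 3.04000000000000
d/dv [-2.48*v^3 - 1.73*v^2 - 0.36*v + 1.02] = -7.44*v^2 - 3.46*v - 0.36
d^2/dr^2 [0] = 0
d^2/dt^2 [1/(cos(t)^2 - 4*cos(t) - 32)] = (4*sin(t)^4 - 146*sin(t)^2 - 113*cos(t) - 3*cos(3*t) + 46)/(sin(t)^2 + 4*cos(t) + 31)^3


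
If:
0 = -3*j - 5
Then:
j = -5/3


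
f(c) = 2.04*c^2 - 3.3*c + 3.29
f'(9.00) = 33.42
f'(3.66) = 11.63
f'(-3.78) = -18.72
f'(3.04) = 9.10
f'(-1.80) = -10.64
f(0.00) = 3.29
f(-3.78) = 44.91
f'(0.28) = -2.16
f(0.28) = 2.53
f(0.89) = 1.97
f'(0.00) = -3.30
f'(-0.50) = -5.34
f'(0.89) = 0.33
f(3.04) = 12.11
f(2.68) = 9.10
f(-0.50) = 5.45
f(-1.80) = 15.84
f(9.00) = 138.83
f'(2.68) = 7.63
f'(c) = 4.08*c - 3.3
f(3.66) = 18.54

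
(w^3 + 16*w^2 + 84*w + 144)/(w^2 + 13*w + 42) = (w^2 + 10*w + 24)/(w + 7)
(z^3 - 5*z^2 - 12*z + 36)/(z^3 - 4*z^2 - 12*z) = (z^2 + z - 6)/(z*(z + 2))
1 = 1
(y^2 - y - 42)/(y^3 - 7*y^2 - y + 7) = (y + 6)/(y^2 - 1)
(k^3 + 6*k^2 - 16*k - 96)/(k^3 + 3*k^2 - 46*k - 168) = (k - 4)/(k - 7)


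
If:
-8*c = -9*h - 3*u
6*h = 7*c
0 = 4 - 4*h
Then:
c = 6/7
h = 1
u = -5/7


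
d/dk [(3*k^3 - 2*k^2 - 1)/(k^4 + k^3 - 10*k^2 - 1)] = k*((9*k - 4)*(k^4 + k^3 - 10*k^2 - 1) + (4*k^2 + 3*k - 20)*(-3*k^3 + 2*k^2 + 1))/(k^4 + k^3 - 10*k^2 - 1)^2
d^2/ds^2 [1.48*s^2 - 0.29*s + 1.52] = 2.96000000000000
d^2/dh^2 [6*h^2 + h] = 12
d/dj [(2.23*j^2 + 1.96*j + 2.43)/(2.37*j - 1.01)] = (5.2851*j^2 - 4.5046*j - 7.7387)/(5.6169*j^2 - 4.7874*j + 1.0201)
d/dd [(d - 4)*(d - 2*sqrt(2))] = 2*d - 4 - 2*sqrt(2)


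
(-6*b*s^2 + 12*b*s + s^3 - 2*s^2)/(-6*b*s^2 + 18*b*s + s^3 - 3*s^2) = (s - 2)/(s - 3)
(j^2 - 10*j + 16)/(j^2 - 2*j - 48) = (j - 2)/(j + 6)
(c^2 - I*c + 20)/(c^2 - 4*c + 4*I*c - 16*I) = (c - 5*I)/(c - 4)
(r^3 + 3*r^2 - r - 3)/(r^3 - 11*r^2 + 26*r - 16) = (r^2 + 4*r + 3)/(r^2 - 10*r + 16)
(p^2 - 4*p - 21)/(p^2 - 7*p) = (p + 3)/p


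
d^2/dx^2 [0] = 0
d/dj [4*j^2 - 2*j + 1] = 8*j - 2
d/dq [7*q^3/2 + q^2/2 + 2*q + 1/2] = 21*q^2/2 + q + 2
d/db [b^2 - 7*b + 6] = 2*b - 7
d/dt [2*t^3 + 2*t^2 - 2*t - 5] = 6*t^2 + 4*t - 2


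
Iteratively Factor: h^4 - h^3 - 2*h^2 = (h)*(h^3 - h^2 - 2*h) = h*(h + 1)*(h^2 - 2*h) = h^2*(h + 1)*(h - 2)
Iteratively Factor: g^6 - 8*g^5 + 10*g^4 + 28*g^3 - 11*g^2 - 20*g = (g - 4)*(g^5 - 4*g^4 - 6*g^3 + 4*g^2 + 5*g) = (g - 4)*(g + 1)*(g^4 - 5*g^3 - g^2 + 5*g) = (g - 5)*(g - 4)*(g + 1)*(g^3 - g) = (g - 5)*(g - 4)*(g + 1)^2*(g^2 - g) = g*(g - 5)*(g - 4)*(g + 1)^2*(g - 1)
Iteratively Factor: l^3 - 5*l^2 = (l)*(l^2 - 5*l) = l^2*(l - 5)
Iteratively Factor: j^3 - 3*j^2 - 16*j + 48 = (j - 3)*(j^2 - 16) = (j - 3)*(j + 4)*(j - 4)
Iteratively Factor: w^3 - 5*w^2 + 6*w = (w - 3)*(w^2 - 2*w) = (w - 3)*(w - 2)*(w)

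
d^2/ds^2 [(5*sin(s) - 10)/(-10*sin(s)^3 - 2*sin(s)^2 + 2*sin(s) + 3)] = 5*(400*sin(s)^7 - 1740*sin(s)^6 - 956*sin(s)^5 + 2722*sin(s)^4 + 112*sin(s)^3 - 614*sin(s)^2 + 297*sin(s) + 52)/(10*sin(s)^3 + 2*sin(s)^2 - 2*sin(s) - 3)^3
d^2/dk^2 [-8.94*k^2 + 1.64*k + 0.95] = -17.8800000000000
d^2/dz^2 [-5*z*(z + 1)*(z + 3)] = -30*z - 40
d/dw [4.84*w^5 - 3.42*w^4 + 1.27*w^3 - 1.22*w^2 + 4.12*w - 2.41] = 24.2*w^4 - 13.68*w^3 + 3.81*w^2 - 2.44*w + 4.12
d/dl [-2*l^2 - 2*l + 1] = -4*l - 2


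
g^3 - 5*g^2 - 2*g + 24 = (g - 4)*(g - 3)*(g + 2)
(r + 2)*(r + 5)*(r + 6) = r^3 + 13*r^2 + 52*r + 60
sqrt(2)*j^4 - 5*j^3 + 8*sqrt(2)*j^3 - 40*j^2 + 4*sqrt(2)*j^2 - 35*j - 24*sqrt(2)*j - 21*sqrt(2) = (j + 1)*(j + 7)*(j - 3*sqrt(2))*(sqrt(2)*j + 1)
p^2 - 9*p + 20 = (p - 5)*(p - 4)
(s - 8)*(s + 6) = s^2 - 2*s - 48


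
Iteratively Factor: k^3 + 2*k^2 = (k)*(k^2 + 2*k) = k*(k + 2)*(k)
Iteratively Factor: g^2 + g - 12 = (g - 3)*(g + 4)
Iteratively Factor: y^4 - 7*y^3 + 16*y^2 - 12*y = (y - 2)*(y^3 - 5*y^2 + 6*y) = (y - 2)^2*(y^2 - 3*y) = y*(y - 2)^2*(y - 3)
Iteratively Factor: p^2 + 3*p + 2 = (p + 2)*(p + 1)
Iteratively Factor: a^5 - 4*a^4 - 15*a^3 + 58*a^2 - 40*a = (a - 1)*(a^4 - 3*a^3 - 18*a^2 + 40*a) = (a - 5)*(a - 1)*(a^3 + 2*a^2 - 8*a) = a*(a - 5)*(a - 1)*(a^2 + 2*a - 8) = a*(a - 5)*(a - 1)*(a + 4)*(a - 2)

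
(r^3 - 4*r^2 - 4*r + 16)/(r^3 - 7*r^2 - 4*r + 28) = (r - 4)/(r - 7)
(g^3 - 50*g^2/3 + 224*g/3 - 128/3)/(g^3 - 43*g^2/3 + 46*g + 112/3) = (3*g^2 - 26*g + 16)/(3*g^2 - 19*g - 14)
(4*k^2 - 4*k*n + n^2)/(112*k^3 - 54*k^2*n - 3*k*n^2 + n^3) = (2*k - n)/(56*k^2 + k*n - n^2)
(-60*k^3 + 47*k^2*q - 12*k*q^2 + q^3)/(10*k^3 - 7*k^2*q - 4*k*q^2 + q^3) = (12*k^2 - 7*k*q + q^2)/(-2*k^2 + k*q + q^2)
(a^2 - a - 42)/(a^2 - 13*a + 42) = (a + 6)/(a - 6)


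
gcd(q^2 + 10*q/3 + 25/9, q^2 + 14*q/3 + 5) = q + 5/3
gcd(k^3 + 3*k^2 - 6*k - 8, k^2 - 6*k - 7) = k + 1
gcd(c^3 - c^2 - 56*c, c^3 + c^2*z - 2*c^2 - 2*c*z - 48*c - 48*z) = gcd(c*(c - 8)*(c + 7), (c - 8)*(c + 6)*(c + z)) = c - 8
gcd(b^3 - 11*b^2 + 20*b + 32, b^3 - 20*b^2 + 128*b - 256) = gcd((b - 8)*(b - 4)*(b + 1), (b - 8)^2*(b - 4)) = b^2 - 12*b + 32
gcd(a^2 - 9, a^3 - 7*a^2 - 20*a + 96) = a - 3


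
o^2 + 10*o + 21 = (o + 3)*(o + 7)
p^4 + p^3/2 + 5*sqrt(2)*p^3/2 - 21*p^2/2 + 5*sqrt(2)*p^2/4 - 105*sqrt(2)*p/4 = p*(p - 3)*(p + 7/2)*(p + 5*sqrt(2)/2)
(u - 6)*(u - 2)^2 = u^3 - 10*u^2 + 28*u - 24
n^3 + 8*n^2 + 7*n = n*(n + 1)*(n + 7)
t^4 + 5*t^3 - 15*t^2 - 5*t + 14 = (t - 2)*(t - 1)*(t + 1)*(t + 7)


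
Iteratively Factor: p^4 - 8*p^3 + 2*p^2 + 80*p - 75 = (p - 5)*(p^3 - 3*p^2 - 13*p + 15) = (p - 5)^2*(p^2 + 2*p - 3) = (p - 5)^2*(p - 1)*(p + 3)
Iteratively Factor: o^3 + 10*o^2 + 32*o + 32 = (o + 4)*(o^2 + 6*o + 8) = (o + 4)^2*(o + 2)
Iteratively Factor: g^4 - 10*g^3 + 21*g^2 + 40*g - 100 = (g - 5)*(g^3 - 5*g^2 - 4*g + 20) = (g - 5)*(g - 2)*(g^2 - 3*g - 10) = (g - 5)*(g - 2)*(g + 2)*(g - 5)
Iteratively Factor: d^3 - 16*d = (d + 4)*(d^2 - 4*d) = (d - 4)*(d + 4)*(d)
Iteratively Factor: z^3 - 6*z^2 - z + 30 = (z - 5)*(z^2 - z - 6) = (z - 5)*(z - 3)*(z + 2)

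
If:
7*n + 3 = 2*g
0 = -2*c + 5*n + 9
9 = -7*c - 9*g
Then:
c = 171/98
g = -33/14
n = -54/49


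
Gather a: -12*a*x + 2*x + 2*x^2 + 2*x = -12*a*x + 2*x^2 + 4*x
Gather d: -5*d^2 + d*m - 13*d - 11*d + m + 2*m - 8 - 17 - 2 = -5*d^2 + d*(m - 24) + 3*m - 27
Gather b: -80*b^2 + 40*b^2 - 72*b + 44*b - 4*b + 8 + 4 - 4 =-40*b^2 - 32*b + 8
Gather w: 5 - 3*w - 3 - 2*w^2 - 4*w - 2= -2*w^2 - 7*w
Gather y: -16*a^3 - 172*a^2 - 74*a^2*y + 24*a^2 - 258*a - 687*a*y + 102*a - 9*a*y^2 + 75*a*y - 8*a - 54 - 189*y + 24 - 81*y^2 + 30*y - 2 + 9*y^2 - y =-16*a^3 - 148*a^2 - 164*a + y^2*(-9*a - 72) + y*(-74*a^2 - 612*a - 160) - 32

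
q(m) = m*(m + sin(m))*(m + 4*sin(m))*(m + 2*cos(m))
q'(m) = m*(1 - 2*sin(m))*(m + sin(m))*(m + 4*sin(m)) + m*(m + sin(m))*(m + 2*cos(m))*(4*cos(m) + 1) + m*(m + 4*sin(m))*(m + 2*cos(m))*(cos(m) + 1) + (m + sin(m))*(m + 4*sin(m))*(m + 2*cos(m))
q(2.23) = 36.50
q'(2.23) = -9.86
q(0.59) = 4.29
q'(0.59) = 20.49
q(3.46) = 37.51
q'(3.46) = 2.97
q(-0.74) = -2.65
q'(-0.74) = 1.44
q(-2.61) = 163.51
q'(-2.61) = -59.55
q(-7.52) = 4937.11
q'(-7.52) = -4519.10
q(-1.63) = 42.12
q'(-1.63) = -118.81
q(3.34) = 36.94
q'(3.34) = 6.34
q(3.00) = 34.26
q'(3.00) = 7.19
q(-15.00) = 68257.17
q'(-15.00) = -7198.16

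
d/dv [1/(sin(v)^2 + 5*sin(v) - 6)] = -(2*sin(v) + 5)*cos(v)/(sin(v)^2 + 5*sin(v) - 6)^2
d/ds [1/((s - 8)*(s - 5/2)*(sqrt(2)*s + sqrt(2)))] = sqrt(2)*(-6*s^2 + 38*s - 19)/(4*s^6 - 76*s^5 + 437*s^4 - 562*s^3 - 1159*s^2 + 1520*s + 1600)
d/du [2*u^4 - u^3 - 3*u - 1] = 8*u^3 - 3*u^2 - 3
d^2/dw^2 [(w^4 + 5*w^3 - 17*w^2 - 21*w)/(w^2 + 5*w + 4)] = 2*(w^3 + 12*w^2 + 48*w + 148)/(w^3 + 12*w^2 + 48*w + 64)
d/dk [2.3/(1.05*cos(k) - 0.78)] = 2.415*sin(k)/(1.05*cos(k) - 0.78)^2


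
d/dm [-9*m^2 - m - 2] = -18*m - 1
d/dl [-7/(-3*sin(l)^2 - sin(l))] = -(42/tan(l) + 7*cos(l)/sin(l)^2)/(3*sin(l) + 1)^2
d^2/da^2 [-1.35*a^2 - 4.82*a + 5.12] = -2.70000000000000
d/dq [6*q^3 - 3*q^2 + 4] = 6*q*(3*q - 1)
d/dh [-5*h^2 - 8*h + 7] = -10*h - 8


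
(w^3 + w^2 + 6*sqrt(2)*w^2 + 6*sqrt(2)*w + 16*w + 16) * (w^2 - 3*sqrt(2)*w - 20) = w^5 + w^4 + 3*sqrt(2)*w^4 - 40*w^3 + 3*sqrt(2)*w^3 - 168*sqrt(2)*w^2 - 40*w^2 - 320*w - 168*sqrt(2)*w - 320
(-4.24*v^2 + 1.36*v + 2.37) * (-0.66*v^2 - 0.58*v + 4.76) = 2.7984*v^4 + 1.5616*v^3 - 22.5354*v^2 + 5.099*v + 11.2812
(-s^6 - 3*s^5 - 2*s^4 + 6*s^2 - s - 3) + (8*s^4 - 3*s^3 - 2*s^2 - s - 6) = -s^6 - 3*s^5 + 6*s^4 - 3*s^3 + 4*s^2 - 2*s - 9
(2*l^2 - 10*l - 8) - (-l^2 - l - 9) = 3*l^2 - 9*l + 1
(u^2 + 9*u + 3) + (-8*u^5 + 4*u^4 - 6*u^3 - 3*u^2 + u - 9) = -8*u^5 + 4*u^4 - 6*u^3 - 2*u^2 + 10*u - 6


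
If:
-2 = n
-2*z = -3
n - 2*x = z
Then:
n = -2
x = -7/4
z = 3/2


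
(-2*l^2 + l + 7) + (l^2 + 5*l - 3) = -l^2 + 6*l + 4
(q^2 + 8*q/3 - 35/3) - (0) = q^2 + 8*q/3 - 35/3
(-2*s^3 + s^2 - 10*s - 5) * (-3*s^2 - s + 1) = 6*s^5 - s^4 + 27*s^3 + 26*s^2 - 5*s - 5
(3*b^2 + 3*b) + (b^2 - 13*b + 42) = 4*b^2 - 10*b + 42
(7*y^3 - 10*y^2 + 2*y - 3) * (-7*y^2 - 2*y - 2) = -49*y^5 + 56*y^4 - 8*y^3 + 37*y^2 + 2*y + 6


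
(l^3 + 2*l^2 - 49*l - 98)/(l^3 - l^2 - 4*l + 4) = (l^2 - 49)/(l^2 - 3*l + 2)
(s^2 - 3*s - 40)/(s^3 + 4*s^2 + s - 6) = (s^2 - 3*s - 40)/(s^3 + 4*s^2 + s - 6)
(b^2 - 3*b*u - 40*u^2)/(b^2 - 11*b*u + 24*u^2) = (-b - 5*u)/(-b + 3*u)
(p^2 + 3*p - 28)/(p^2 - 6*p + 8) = (p + 7)/(p - 2)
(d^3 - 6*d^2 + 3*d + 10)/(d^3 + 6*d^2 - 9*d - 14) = (d - 5)/(d + 7)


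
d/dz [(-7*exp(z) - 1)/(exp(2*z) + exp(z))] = (7*exp(2*z) + 2*exp(z) + 1)*exp(-z)/(exp(2*z) + 2*exp(z) + 1)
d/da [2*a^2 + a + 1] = 4*a + 1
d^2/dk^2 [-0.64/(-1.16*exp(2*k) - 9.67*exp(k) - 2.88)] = (0.64*(2.32*exp(k) + 9.67)*(4.64*exp(k) + 19.34)*exp(k) - (2.9696*exp(k) + 6.1888)*(1.16*exp(2*k) + 9.67*exp(k) + 2.88))*exp(k)/(1.16*exp(2*k) + 9.67*exp(k) + 2.88)^3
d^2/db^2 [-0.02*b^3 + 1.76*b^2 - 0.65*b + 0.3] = 3.52 - 0.12*b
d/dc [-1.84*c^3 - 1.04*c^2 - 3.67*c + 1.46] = -5.52*c^2 - 2.08*c - 3.67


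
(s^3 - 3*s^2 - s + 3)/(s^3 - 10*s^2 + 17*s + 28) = (s^2 - 4*s + 3)/(s^2 - 11*s + 28)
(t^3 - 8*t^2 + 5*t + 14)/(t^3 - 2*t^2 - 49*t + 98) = (t + 1)/(t + 7)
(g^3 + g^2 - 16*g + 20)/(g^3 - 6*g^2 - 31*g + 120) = (g^2 - 4*g + 4)/(g^2 - 11*g + 24)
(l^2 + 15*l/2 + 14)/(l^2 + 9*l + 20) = (l + 7/2)/(l + 5)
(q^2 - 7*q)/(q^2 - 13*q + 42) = q/(q - 6)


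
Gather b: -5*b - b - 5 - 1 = -6*b - 6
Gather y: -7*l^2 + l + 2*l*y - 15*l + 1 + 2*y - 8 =-7*l^2 - 14*l + y*(2*l + 2) - 7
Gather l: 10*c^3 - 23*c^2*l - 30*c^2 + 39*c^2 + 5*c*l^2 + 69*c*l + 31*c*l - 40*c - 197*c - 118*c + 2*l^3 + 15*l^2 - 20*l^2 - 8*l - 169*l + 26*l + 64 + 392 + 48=10*c^3 + 9*c^2 - 355*c + 2*l^3 + l^2*(5*c - 5) + l*(-23*c^2 + 100*c - 151) + 504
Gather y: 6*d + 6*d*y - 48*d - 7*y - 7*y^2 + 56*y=-42*d - 7*y^2 + y*(6*d + 49)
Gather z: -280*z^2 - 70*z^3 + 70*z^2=-70*z^3 - 210*z^2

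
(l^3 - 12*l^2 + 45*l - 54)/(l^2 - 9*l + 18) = l - 3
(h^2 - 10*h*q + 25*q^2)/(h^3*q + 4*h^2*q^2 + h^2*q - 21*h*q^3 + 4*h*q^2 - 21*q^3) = (h^2 - 10*h*q + 25*q^2)/(q*(h^3 + 4*h^2*q + h^2 - 21*h*q^2 + 4*h*q - 21*q^2))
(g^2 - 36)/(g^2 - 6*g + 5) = (g^2 - 36)/(g^2 - 6*g + 5)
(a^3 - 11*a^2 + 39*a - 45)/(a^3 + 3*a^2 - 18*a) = (a^2 - 8*a + 15)/(a*(a + 6))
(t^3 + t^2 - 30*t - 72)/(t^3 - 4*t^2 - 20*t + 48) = (t + 3)/(t - 2)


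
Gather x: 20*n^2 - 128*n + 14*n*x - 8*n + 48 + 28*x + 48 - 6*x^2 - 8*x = 20*n^2 - 136*n - 6*x^2 + x*(14*n + 20) + 96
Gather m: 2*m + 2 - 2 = 2*m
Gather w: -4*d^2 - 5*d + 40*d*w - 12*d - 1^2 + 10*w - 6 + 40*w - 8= -4*d^2 - 17*d + w*(40*d + 50) - 15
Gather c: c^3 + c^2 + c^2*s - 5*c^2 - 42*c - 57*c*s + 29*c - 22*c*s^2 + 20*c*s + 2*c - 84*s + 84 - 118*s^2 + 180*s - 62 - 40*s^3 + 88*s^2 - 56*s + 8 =c^3 + c^2*(s - 4) + c*(-22*s^2 - 37*s - 11) - 40*s^3 - 30*s^2 + 40*s + 30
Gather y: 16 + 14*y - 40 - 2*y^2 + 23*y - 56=-2*y^2 + 37*y - 80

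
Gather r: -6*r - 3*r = -9*r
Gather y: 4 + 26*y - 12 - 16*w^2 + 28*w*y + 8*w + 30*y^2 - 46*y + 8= -16*w^2 + 8*w + 30*y^2 + y*(28*w - 20)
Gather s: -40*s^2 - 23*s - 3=-40*s^2 - 23*s - 3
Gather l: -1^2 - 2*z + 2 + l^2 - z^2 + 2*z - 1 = l^2 - z^2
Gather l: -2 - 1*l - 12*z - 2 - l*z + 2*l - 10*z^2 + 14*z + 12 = l*(1 - z) - 10*z^2 + 2*z + 8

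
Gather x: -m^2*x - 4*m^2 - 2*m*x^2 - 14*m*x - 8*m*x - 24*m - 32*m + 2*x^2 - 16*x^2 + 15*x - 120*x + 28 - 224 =-4*m^2 - 56*m + x^2*(-2*m - 14) + x*(-m^2 - 22*m - 105) - 196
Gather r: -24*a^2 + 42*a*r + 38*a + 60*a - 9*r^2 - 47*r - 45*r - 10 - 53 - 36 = -24*a^2 + 98*a - 9*r^2 + r*(42*a - 92) - 99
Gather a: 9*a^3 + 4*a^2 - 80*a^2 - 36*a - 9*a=9*a^3 - 76*a^2 - 45*a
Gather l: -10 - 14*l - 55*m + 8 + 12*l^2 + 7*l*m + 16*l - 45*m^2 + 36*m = 12*l^2 + l*(7*m + 2) - 45*m^2 - 19*m - 2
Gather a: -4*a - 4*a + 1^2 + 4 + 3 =8 - 8*a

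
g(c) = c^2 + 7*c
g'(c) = 2*c + 7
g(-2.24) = -10.66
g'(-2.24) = 2.52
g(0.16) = 1.15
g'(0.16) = 7.32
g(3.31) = 34.13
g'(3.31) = 13.62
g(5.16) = 62.75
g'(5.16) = 17.32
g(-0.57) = -3.67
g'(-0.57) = 5.86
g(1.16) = 9.47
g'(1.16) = 9.32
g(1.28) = 10.60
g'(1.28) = 9.56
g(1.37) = 11.47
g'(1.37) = 9.74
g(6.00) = 78.00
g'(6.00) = 19.00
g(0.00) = 0.00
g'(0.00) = 7.00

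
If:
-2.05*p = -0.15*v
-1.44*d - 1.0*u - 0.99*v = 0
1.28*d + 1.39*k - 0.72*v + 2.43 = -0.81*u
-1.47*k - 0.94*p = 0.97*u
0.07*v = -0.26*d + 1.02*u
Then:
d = -0.96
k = 0.02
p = 0.11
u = -0.14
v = 1.54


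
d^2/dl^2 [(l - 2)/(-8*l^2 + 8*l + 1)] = 16*(8*(l - 2)*(2*l - 1)^2 + 3*(l - 1)*(-8*l^2 + 8*l + 1))/(-8*l^2 + 8*l + 1)^3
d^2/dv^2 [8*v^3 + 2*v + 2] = 48*v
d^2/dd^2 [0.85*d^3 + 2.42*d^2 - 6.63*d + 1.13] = 5.1*d + 4.84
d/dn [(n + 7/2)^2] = 2*n + 7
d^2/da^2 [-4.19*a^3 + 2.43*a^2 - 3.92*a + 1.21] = 4.86 - 25.14*a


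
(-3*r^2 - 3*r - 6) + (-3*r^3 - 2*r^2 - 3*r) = -3*r^3 - 5*r^2 - 6*r - 6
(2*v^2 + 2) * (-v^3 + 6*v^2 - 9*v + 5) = -2*v^5 + 12*v^4 - 20*v^3 + 22*v^2 - 18*v + 10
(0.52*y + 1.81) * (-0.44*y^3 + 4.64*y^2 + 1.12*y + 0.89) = -0.2288*y^4 + 1.6164*y^3 + 8.9808*y^2 + 2.49*y + 1.6109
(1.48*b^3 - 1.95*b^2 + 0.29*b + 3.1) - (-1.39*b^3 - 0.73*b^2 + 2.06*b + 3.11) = 2.87*b^3 - 1.22*b^2 - 1.77*b - 0.00999999999999979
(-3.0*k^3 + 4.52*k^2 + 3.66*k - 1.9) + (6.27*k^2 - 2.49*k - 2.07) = -3.0*k^3 + 10.79*k^2 + 1.17*k - 3.97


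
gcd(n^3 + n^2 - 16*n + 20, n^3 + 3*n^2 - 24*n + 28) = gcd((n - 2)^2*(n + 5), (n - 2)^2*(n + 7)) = n^2 - 4*n + 4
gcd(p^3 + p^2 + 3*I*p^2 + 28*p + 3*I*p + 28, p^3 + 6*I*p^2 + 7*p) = p + 7*I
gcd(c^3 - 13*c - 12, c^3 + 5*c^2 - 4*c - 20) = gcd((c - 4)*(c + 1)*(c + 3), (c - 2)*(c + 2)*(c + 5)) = 1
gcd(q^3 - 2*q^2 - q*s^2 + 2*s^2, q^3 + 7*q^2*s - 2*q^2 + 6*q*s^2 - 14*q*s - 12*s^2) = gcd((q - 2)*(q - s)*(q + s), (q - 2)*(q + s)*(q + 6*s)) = q^2 + q*s - 2*q - 2*s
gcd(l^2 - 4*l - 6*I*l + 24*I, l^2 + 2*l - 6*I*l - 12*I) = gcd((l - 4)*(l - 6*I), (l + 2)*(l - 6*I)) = l - 6*I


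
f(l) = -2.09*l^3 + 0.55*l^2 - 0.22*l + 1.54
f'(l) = -6.27*l^2 + 1.1*l - 0.22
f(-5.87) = 444.51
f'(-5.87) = -222.72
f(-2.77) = 50.79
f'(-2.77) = -51.38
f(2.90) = -45.45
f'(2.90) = -49.76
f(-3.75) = 120.31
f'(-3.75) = -92.52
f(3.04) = -52.76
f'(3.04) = -54.82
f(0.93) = 0.13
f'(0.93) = -4.62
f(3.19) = -61.41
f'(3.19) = -60.52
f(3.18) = -60.81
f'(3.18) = -60.13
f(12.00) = -3533.42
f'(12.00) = -889.90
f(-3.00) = 63.58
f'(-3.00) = -59.95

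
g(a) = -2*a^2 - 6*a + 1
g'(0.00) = -6.00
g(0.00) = 1.00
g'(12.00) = -54.00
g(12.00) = -359.00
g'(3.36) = -19.44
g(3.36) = -41.74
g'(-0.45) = -4.20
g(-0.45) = 3.30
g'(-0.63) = -3.48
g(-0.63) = 3.99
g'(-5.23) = 14.92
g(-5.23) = -22.33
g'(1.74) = -12.96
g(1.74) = -15.50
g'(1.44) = -11.76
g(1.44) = -11.79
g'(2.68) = -16.72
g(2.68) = -29.44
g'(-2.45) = 3.80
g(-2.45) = 3.70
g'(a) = -4*a - 6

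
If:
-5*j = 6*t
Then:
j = -6*t/5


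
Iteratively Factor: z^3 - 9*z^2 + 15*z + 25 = (z - 5)*(z^2 - 4*z - 5) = (z - 5)^2*(z + 1)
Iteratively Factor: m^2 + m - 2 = (m - 1)*(m + 2)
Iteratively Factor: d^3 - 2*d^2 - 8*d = (d - 4)*(d^2 + 2*d) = (d - 4)*(d + 2)*(d)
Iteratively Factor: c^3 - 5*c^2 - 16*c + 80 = (c - 5)*(c^2 - 16) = (c - 5)*(c - 4)*(c + 4)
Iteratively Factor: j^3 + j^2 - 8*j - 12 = (j + 2)*(j^2 - j - 6) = (j + 2)^2*(j - 3)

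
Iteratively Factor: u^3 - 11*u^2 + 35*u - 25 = (u - 5)*(u^2 - 6*u + 5) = (u - 5)^2*(u - 1)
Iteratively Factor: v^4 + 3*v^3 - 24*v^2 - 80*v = (v - 5)*(v^3 + 8*v^2 + 16*v) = v*(v - 5)*(v^2 + 8*v + 16) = v*(v - 5)*(v + 4)*(v + 4)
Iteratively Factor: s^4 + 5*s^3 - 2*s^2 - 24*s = (s - 2)*(s^3 + 7*s^2 + 12*s) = (s - 2)*(s + 3)*(s^2 + 4*s) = (s - 2)*(s + 3)*(s + 4)*(s)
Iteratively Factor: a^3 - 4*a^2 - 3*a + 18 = (a - 3)*(a^2 - a - 6) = (a - 3)^2*(a + 2)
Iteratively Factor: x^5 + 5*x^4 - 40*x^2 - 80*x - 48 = (x + 2)*(x^4 + 3*x^3 - 6*x^2 - 28*x - 24) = (x + 2)^2*(x^3 + x^2 - 8*x - 12) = (x + 2)^3*(x^2 - x - 6) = (x + 2)^4*(x - 3)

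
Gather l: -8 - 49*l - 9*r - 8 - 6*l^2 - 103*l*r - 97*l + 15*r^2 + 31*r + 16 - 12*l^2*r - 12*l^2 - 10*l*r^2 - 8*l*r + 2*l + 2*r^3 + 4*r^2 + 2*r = l^2*(-12*r - 18) + l*(-10*r^2 - 111*r - 144) + 2*r^3 + 19*r^2 + 24*r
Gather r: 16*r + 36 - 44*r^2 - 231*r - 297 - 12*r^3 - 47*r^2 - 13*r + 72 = -12*r^3 - 91*r^2 - 228*r - 189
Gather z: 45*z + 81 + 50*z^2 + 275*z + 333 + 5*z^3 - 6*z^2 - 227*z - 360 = 5*z^3 + 44*z^2 + 93*z + 54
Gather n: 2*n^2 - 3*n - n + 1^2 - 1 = 2*n^2 - 4*n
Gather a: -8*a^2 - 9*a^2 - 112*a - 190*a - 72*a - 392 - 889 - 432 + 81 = -17*a^2 - 374*a - 1632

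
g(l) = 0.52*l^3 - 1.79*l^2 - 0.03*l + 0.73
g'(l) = 1.56*l^2 - 3.58*l - 0.03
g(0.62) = 0.15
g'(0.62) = -1.65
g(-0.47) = 0.29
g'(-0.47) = 2.00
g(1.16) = -0.90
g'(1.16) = -2.08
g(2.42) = -2.46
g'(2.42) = 0.44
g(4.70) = 15.04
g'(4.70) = 17.60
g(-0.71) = -0.34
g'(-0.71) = 3.30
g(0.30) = 0.57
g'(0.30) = -0.96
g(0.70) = 0.01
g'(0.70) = -1.77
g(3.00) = -1.43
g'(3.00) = 3.27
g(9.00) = 234.55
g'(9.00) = 94.11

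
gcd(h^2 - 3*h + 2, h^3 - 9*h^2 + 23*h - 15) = h - 1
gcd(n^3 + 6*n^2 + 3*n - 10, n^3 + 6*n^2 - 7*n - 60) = n + 5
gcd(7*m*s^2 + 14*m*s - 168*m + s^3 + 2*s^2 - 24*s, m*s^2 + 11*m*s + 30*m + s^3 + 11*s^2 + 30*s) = s + 6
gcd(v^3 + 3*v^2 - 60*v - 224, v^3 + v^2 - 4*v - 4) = 1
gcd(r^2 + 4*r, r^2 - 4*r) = r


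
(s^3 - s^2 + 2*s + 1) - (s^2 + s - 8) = s^3 - 2*s^2 + s + 9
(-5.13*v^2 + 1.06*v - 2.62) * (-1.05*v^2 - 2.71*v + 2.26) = 5.3865*v^4 + 12.7893*v^3 - 11.7154*v^2 + 9.4958*v - 5.9212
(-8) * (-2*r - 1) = 16*r + 8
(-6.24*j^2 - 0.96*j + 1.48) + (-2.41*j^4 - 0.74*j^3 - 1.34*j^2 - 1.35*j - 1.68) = -2.41*j^4 - 0.74*j^3 - 7.58*j^2 - 2.31*j - 0.2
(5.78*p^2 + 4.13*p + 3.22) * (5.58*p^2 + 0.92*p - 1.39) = 32.2524*p^4 + 28.363*p^3 + 13.733*p^2 - 2.7783*p - 4.4758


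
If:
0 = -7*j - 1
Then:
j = -1/7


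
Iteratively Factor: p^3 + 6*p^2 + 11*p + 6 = (p + 2)*(p^2 + 4*p + 3) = (p + 2)*(p + 3)*(p + 1)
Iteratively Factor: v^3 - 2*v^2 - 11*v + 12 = (v + 3)*(v^2 - 5*v + 4) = (v - 4)*(v + 3)*(v - 1)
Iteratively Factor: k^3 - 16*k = (k)*(k^2 - 16) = k*(k + 4)*(k - 4)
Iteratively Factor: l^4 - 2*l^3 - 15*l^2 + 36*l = (l - 3)*(l^3 + l^2 - 12*l) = (l - 3)*(l + 4)*(l^2 - 3*l) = l*(l - 3)*(l + 4)*(l - 3)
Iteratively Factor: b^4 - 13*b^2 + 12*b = (b - 3)*(b^3 + 3*b^2 - 4*b) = b*(b - 3)*(b^2 + 3*b - 4) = b*(b - 3)*(b + 4)*(b - 1)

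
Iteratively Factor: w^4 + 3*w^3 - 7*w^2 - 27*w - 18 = (w - 3)*(w^3 + 6*w^2 + 11*w + 6) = (w - 3)*(w + 2)*(w^2 + 4*w + 3) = (w - 3)*(w + 1)*(w + 2)*(w + 3)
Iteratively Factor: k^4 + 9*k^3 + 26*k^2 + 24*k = (k + 4)*(k^3 + 5*k^2 + 6*k) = (k + 2)*(k + 4)*(k^2 + 3*k) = (k + 2)*(k + 3)*(k + 4)*(k)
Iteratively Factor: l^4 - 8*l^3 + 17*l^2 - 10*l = (l - 2)*(l^3 - 6*l^2 + 5*l) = l*(l - 2)*(l^2 - 6*l + 5) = l*(l - 2)*(l - 1)*(l - 5)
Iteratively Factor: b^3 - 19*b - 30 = (b - 5)*(b^2 + 5*b + 6) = (b - 5)*(b + 2)*(b + 3)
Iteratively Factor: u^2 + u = (u + 1)*(u)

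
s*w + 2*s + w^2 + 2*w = (s + w)*(w + 2)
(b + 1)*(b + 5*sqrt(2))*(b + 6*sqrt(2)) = b^3 + b^2 + 11*sqrt(2)*b^2 + 11*sqrt(2)*b + 60*b + 60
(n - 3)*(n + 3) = n^2 - 9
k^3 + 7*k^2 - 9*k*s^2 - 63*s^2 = (k + 7)*(k - 3*s)*(k + 3*s)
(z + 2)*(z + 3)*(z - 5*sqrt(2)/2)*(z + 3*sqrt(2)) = z^4 + sqrt(2)*z^3/2 + 5*z^3 - 9*z^2 + 5*sqrt(2)*z^2/2 - 75*z + 3*sqrt(2)*z - 90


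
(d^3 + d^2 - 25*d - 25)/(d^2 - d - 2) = (d^2 - 25)/(d - 2)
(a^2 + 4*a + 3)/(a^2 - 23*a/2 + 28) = 2*(a^2 + 4*a + 3)/(2*a^2 - 23*a + 56)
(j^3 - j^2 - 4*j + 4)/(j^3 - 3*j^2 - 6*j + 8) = (j - 2)/(j - 4)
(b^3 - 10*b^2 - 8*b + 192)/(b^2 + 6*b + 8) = (b^2 - 14*b + 48)/(b + 2)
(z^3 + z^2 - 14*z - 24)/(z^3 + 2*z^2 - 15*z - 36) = (z + 2)/(z + 3)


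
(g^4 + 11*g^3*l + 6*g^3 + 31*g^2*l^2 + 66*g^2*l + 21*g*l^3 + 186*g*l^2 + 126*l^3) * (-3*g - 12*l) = -3*g^5 - 45*g^4*l - 18*g^4 - 225*g^3*l^2 - 270*g^3*l - 435*g^2*l^3 - 1350*g^2*l^2 - 252*g*l^4 - 2610*g*l^3 - 1512*l^4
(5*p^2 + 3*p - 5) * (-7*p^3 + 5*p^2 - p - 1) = -35*p^5 + 4*p^4 + 45*p^3 - 33*p^2 + 2*p + 5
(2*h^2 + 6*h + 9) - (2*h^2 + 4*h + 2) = 2*h + 7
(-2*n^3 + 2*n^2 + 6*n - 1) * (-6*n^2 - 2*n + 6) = 12*n^5 - 8*n^4 - 52*n^3 + 6*n^2 + 38*n - 6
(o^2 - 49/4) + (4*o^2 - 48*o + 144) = 5*o^2 - 48*o + 527/4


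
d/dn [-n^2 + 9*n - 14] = 9 - 2*n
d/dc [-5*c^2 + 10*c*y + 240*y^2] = -10*c + 10*y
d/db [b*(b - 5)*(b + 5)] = 3*b^2 - 25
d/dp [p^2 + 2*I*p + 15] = 2*p + 2*I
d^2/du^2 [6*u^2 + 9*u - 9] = 12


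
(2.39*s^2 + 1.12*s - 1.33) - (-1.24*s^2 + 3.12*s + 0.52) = 3.63*s^2 - 2.0*s - 1.85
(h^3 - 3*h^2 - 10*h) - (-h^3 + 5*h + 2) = 2*h^3 - 3*h^2 - 15*h - 2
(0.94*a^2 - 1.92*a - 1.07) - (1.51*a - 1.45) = 0.94*a^2 - 3.43*a + 0.38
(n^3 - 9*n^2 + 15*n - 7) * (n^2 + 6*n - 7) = n^5 - 3*n^4 - 46*n^3 + 146*n^2 - 147*n + 49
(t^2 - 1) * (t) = t^3 - t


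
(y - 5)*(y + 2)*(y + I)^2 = y^4 - 3*y^3 + 2*I*y^3 - 11*y^2 - 6*I*y^2 + 3*y - 20*I*y + 10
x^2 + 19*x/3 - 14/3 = (x - 2/3)*(x + 7)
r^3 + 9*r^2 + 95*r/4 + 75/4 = (r + 3/2)*(r + 5/2)*(r + 5)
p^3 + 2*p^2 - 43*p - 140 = (p - 7)*(p + 4)*(p + 5)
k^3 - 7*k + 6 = (k - 2)*(k - 1)*(k + 3)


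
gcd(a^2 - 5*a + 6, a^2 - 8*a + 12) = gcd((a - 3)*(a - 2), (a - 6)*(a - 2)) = a - 2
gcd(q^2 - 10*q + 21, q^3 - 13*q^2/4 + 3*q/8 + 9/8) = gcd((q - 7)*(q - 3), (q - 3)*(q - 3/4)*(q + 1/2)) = q - 3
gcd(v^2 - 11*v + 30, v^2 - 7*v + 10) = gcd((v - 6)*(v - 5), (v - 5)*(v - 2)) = v - 5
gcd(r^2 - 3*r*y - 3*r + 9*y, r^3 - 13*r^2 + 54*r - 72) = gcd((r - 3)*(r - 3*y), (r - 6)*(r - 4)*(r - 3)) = r - 3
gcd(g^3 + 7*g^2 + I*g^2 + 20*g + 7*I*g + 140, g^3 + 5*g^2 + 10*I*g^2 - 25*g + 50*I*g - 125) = g + 5*I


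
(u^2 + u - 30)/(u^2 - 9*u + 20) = (u + 6)/(u - 4)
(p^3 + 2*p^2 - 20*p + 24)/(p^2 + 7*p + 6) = (p^2 - 4*p + 4)/(p + 1)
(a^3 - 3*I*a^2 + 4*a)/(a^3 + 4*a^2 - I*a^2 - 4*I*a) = (a^2 - 3*I*a + 4)/(a^2 + a*(4 - I) - 4*I)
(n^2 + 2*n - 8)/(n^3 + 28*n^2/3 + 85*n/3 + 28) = 3*(n - 2)/(3*n^2 + 16*n + 21)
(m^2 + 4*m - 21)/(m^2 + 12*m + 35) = (m - 3)/(m + 5)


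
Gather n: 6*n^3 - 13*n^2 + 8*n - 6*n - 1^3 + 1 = 6*n^3 - 13*n^2 + 2*n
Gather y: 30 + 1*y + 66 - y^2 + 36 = -y^2 + y + 132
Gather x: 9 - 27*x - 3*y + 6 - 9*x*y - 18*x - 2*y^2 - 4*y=x*(-9*y - 45) - 2*y^2 - 7*y + 15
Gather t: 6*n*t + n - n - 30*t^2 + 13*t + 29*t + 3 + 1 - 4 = -30*t^2 + t*(6*n + 42)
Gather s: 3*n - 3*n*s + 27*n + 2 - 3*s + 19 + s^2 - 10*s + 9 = 30*n + s^2 + s*(-3*n - 13) + 30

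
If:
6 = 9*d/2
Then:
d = 4/3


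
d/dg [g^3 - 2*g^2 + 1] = g*(3*g - 4)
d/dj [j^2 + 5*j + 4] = 2*j + 5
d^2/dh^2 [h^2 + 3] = 2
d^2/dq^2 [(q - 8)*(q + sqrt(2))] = 2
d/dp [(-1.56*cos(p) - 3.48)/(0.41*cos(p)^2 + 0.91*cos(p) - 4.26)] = (0.6396*sin(p)^2 - 2.8536*cos(p) - 10.452)*sin(p)/(0.41*cos(p)^2 + 0.91*cos(p) - 4.26)^2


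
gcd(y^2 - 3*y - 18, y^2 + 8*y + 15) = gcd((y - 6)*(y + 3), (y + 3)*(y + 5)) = y + 3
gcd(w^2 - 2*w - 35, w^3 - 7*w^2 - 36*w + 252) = w - 7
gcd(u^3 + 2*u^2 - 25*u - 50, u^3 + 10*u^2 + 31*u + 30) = u^2 + 7*u + 10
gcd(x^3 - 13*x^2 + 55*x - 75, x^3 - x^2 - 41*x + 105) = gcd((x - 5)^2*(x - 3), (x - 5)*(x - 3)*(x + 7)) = x^2 - 8*x + 15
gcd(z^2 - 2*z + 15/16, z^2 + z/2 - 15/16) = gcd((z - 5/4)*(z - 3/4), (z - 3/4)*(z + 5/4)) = z - 3/4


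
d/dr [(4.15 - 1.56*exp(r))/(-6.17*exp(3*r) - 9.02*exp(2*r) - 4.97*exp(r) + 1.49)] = (-19.2504*exp(3*r) + 62.7453*exp(2*r) + 74.866*exp(r) + 18.3011)*exp(r)/(38.0689*exp(6*r) + 111.3068*exp(5*r) + 142.6902*exp(4*r) + 71.2722*exp(3*r) - 2.1787*exp(2*r) - 14.8106*exp(r) + 2.2201)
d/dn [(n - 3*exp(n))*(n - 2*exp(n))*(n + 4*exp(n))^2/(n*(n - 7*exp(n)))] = 2*(5*n^5*exp(n) + n^5 - 18*n^4*exp(2*n) - 9*n^4*exp(n) + 15*n^3*exp(3*n) - 21*n^3*exp(2*n) + 416*n^2*exp(4*n) + 79*n^2*exp(3*n) - 1008*n*exp(5*n) - 96*n*exp(4*n) + 336*exp(5*n))/(n^2*(n^2 - 14*n*exp(n) + 49*exp(2*n)))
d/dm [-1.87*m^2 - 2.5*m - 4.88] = -3.74*m - 2.5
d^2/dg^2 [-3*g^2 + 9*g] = -6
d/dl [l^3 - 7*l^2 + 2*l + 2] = 3*l^2 - 14*l + 2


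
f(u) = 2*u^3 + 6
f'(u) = 6*u^2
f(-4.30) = -153.01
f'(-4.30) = 110.94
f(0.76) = 6.88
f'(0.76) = 3.47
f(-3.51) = -80.49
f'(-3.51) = 73.92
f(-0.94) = 4.34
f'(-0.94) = 5.30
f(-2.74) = -35.14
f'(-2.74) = 45.05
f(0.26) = 6.04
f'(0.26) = 0.41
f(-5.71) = -366.34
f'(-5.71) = 195.62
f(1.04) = 8.25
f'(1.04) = 6.49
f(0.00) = 6.00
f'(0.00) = 0.00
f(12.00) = 3462.00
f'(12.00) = 864.00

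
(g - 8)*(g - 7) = g^2 - 15*g + 56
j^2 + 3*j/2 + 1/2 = (j + 1/2)*(j + 1)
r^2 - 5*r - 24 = (r - 8)*(r + 3)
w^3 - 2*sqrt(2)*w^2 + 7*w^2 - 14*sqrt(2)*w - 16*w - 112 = (w + 7)*(w - 4*sqrt(2))*(w + 2*sqrt(2))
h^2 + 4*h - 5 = (h - 1)*(h + 5)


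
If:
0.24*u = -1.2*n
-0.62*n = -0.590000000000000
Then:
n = 0.95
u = -4.76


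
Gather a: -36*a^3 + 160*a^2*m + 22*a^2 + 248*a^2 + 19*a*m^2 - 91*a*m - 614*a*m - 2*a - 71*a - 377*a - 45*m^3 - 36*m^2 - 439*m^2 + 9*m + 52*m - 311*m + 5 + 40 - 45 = -36*a^3 + a^2*(160*m + 270) + a*(19*m^2 - 705*m - 450) - 45*m^3 - 475*m^2 - 250*m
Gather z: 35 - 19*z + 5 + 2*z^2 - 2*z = 2*z^2 - 21*z + 40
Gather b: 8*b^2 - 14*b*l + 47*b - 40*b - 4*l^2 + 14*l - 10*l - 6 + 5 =8*b^2 + b*(7 - 14*l) - 4*l^2 + 4*l - 1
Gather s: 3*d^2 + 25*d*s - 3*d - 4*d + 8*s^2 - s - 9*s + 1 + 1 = 3*d^2 - 7*d + 8*s^2 + s*(25*d - 10) + 2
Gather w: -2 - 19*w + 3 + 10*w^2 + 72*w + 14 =10*w^2 + 53*w + 15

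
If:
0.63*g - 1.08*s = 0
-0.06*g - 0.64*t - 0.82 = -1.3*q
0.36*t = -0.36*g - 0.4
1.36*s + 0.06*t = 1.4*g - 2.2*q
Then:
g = 0.07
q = 0.05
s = 0.04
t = -1.18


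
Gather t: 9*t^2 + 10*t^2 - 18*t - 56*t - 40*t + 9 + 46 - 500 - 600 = 19*t^2 - 114*t - 1045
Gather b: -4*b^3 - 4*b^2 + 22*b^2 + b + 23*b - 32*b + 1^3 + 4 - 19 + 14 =-4*b^3 + 18*b^2 - 8*b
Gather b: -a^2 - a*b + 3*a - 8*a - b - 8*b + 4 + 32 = -a^2 - 5*a + b*(-a - 9) + 36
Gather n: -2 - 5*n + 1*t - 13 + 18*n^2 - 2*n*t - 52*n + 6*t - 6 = 18*n^2 + n*(-2*t - 57) + 7*t - 21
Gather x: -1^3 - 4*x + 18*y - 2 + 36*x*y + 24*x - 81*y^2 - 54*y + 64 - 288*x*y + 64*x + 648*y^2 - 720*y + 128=x*(84 - 252*y) + 567*y^2 - 756*y + 189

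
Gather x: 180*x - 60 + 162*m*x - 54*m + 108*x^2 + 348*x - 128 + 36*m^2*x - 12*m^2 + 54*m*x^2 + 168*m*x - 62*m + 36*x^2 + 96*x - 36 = -12*m^2 - 116*m + x^2*(54*m + 144) + x*(36*m^2 + 330*m + 624) - 224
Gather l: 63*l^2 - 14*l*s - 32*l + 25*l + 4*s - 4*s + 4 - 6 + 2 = 63*l^2 + l*(-14*s - 7)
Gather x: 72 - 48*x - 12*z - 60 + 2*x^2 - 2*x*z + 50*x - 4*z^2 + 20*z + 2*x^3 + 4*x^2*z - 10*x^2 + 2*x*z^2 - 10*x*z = 2*x^3 + x^2*(4*z - 8) + x*(2*z^2 - 12*z + 2) - 4*z^2 + 8*z + 12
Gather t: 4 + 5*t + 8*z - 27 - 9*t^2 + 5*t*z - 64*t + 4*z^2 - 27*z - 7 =-9*t^2 + t*(5*z - 59) + 4*z^2 - 19*z - 30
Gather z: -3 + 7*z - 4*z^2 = -4*z^2 + 7*z - 3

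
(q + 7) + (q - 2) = 2*q + 5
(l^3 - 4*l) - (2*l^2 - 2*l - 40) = l^3 - 2*l^2 - 2*l + 40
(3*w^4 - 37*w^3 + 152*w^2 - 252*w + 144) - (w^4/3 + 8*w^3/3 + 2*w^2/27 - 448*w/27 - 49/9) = 8*w^4/3 - 119*w^3/3 + 4102*w^2/27 - 6356*w/27 + 1345/9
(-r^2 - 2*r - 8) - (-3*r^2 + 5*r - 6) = 2*r^2 - 7*r - 2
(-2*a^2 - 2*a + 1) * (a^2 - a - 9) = -2*a^4 + 21*a^2 + 17*a - 9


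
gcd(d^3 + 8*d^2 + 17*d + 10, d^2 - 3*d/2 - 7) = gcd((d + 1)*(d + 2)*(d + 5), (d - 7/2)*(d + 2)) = d + 2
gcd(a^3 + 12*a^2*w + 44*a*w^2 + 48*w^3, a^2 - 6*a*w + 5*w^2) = 1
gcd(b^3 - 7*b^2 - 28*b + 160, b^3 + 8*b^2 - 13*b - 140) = b^2 + b - 20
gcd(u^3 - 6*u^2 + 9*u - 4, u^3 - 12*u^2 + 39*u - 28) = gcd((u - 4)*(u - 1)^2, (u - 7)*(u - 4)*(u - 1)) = u^2 - 5*u + 4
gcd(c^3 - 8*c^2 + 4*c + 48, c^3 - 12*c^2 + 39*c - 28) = c - 4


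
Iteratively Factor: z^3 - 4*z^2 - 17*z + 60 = (z + 4)*(z^2 - 8*z + 15) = (z - 5)*(z + 4)*(z - 3)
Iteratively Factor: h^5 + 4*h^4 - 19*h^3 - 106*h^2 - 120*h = (h - 5)*(h^4 + 9*h^3 + 26*h^2 + 24*h) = (h - 5)*(h + 4)*(h^3 + 5*h^2 + 6*h) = h*(h - 5)*(h + 4)*(h^2 + 5*h + 6) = h*(h - 5)*(h + 3)*(h + 4)*(h + 2)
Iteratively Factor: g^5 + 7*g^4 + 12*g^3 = (g + 4)*(g^4 + 3*g^3) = (g + 3)*(g + 4)*(g^3) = g*(g + 3)*(g + 4)*(g^2) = g^2*(g + 3)*(g + 4)*(g)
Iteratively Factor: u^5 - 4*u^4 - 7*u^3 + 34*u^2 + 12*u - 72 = (u - 3)*(u^4 - u^3 - 10*u^2 + 4*u + 24) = (u - 3)^2*(u^3 + 2*u^2 - 4*u - 8) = (u - 3)^2*(u - 2)*(u^2 + 4*u + 4) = (u - 3)^2*(u - 2)*(u + 2)*(u + 2)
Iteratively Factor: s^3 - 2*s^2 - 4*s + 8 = (s - 2)*(s^2 - 4) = (s - 2)^2*(s + 2)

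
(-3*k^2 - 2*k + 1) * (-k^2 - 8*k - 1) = 3*k^4 + 26*k^3 + 18*k^2 - 6*k - 1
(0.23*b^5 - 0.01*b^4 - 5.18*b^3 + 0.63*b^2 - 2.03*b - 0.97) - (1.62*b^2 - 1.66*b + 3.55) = 0.23*b^5 - 0.01*b^4 - 5.18*b^3 - 0.99*b^2 - 0.37*b - 4.52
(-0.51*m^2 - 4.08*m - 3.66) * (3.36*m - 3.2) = -1.7136*m^3 - 12.0768*m^2 + 0.758400000000002*m + 11.712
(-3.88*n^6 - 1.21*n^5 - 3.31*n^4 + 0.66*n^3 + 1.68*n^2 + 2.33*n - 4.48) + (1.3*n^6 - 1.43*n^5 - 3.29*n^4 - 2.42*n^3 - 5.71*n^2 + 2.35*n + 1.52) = -2.58*n^6 - 2.64*n^5 - 6.6*n^4 - 1.76*n^3 - 4.03*n^2 + 4.68*n - 2.96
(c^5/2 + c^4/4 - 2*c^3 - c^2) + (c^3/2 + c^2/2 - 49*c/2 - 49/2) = c^5/2 + c^4/4 - 3*c^3/2 - c^2/2 - 49*c/2 - 49/2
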